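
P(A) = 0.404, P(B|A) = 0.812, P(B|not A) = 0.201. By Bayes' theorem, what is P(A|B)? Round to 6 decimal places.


P(A|B) = P(B|A)*P(A) / P(B), P(B) = P(B|A)*P(A) + P(B|not A)*P(not A)
P(B|A)*P(A) = 0.812 * 0.404 = 0.328048
P(B|not A)*P(not A) = 0.201 * 0.596 = 0.119796
P(B) = 0.328048 + 0.119796 = 0.447844
P(A|B) = 0.328048 / 0.447844 ≈ 0.73250507

0.732505


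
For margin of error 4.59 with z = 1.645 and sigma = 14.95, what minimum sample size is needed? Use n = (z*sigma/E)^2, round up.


z*sigma/E = 1.645 * 14.95 / 4.59 ≈ 5.357898
(z*sigma/E)^2 ≈ 28.707067
round up: n = 29

29


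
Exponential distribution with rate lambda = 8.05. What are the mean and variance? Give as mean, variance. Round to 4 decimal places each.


mean = 1/lam, var = 1/lam^2
mean = 1 / 8.05 = 20/161 ≈ 0.124224
lam^2 = 8.05^2 = 64.8025
var = 1 / 64.8025 ≈ 0.015432

0.1242, 0.0154


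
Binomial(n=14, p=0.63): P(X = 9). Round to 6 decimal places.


P = C(n,k) * p^k * (1-p)^(n-k)
C(14,9) = 2002
p^k = 0.63^9 ≈ 0.01563381
(1-p)^(n-k) = 0.37^5 ≈ 0.006934396
P = 2002 * 0.01563381 * 0.006934396 ≈ 0.217039

0.217039


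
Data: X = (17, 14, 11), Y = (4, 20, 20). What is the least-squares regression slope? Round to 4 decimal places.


b = sum((xi-xbar)(yi-ybar)) / sum((xi-xbar)^2)
n = 3, xbar = 42/3 = 14, ybar = 44/3 ≈ 14.666667
Sxy = sum((xi-xbar)(yi-ybar)) = -48
Sxx = sum((xi-xbar)^2) = 18
b = Sxy / Sxx = -8/3 ≈ -2.666667

-2.6667


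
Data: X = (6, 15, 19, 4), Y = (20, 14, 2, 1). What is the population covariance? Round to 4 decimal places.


Cov = (1/n)*sum((xi-xbar)(yi-ybar))
n = 4, xbar = 44/4 = 11, ybar = 37/4 = 9.25
sum((xi-xbar)(yi-ybar)) = -35
Cov = -35 / 4 = -8.75

-8.7500


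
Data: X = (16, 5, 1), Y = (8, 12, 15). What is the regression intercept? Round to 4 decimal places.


a = ybar - b*xbar, where b = sum((xi-xbar)(yi-ybar)) / sum((xi-xbar)^2)
n = 3, xbar = 22/3 ≈ 7.333333, ybar = 35/3 ≈ 11.666667
Sxy = sum((xi-xbar)(yi-ybar)) = -161/3 ≈ -53.666667
Sxx = sum((xi-xbar)^2) = 362/3 ≈ 120.666667
b = Sxy / Sxx = -161/362 ≈ -0.444751
a = 11.666667 - (-0.444751) * 7.333333 = 2702/181 ≈ 14.928177

14.9282


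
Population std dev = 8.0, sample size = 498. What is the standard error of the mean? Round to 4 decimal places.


SE = sigma / sqrt(n)
sqrt(498) ≈ 22.315914
SE = 8.0 / 22.315914 ≈ 0.358489

0.3585


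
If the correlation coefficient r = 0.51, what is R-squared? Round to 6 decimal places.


R^2 = r^2 = (0.51)^2 = 0.2601

0.260100


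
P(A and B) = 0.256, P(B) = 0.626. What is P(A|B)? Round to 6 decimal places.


P(A|B) = P(A and B) / P(B) = 0.256 / 0.626 = 128/313 ≈ 0.40894569

0.408946


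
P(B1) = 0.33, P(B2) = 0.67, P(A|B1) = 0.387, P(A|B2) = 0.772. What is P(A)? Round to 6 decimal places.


P(A) = P(A|B1)*P(B1) + P(A|B2)*P(B2)
P(A|B1)*P(B1) = 0.387 * 0.33 = 0.12771
P(A|B2)*P(B2) = 0.772 * 0.67 = 0.51724
P(A) = 0.12771 + 0.51724 = 0.64495

0.644950


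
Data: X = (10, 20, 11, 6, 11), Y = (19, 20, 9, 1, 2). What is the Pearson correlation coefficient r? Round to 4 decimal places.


r = sum((xi-xbar)(yi-ybar)) / sqrt(sum((xi-xbar)^2) * sum((yi-ybar)^2))
n = 5, xbar = 58/5 = 11.6, ybar = 51/5 = 10.2
Sxy = sum((xi-xbar)(yi-ybar)) = 125.4
Sxx = sum((xi-xbar)^2) = 105.2
Syy = sum((yi-ybar)^2) = 326.8
sqrt(Sxx*Syy) ≈ 185.416720
r = Sxy / sqrt(Sxx*Syy) = 125.4 / 185.416720 ≈ 0.676314

0.6763


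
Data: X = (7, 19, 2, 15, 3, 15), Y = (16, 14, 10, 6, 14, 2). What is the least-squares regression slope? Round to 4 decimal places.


b = sum((xi-xbar)(yi-ybar)) / sum((xi-xbar)^2)
n = 6, xbar = 61/6 ≈ 10.166667, ybar = 62/6 = 31/3 ≈ 10.333333
Sxy = sum((xi-xbar)(yi-ybar)) = -211/3 ≈ -70.333333
Sxx = sum((xi-xbar)^2) = 1517/6 ≈ 252.833333
b = Sxy / Sxx = -422/1517 ≈ -0.278181

-0.2782


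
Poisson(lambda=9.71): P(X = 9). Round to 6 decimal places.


P = e^(-lam) * lam^k / k!
e^(-9.71) ≈ 0.00006067371
lam^k = 9.71^9 ≈ 767313906.349877
k! = 9! = 362880
P = 0.00006067371 * 767313906.349877 / 362880 ≈ 0.128295

0.128295


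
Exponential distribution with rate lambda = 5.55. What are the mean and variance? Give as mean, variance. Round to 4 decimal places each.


mean = 1/lam, var = 1/lam^2
mean = 1 / 5.55 = 20/111 ≈ 0.180180
lam^2 = 5.55^2 = 30.8025
var = 1 / 30.8025 ≈ 0.032465

0.1802, 0.0325


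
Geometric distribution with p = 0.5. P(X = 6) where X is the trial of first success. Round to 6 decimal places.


P = (1-p)^(k-1) * p
(1-p)^(k-1) = 0.5^5 = 0.03125
P = 0.03125 * 0.5 = 0.015625

0.015625


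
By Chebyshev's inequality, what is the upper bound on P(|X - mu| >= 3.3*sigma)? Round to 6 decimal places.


P <= 1/k^2
k^2 = 3.3^2 = 10.89
1/k^2 = 1 / 10.89 = 100/1089 ≈ 0.09182736

0.091827


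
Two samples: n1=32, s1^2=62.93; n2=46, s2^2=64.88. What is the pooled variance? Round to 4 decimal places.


sp^2 = ((n1-1)*s1^2 + (n2-1)*s2^2)/(n1+n2-2)
(n1-1)*s1^2 = 31 * 62.93 = 1950.83
(n2-1)*s2^2 = 45 * 64.88 = 2919.6
numerator = 1950.83 + 2919.6 = 4870.43
n1+n2-2 = 76
sp^2 = 4870.43 / 76 = 487043/7600 ≈ 64.084605

64.0846


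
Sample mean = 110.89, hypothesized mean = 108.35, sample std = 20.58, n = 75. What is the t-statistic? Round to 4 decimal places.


t = (xbar - mu0) / (s/sqrt(n))
xbar - mu0 = 110.89 - 108.35 = 2.54
sqrt(75) ≈ 8.66025404
s/sqrt(n) = 20.58 / 8.66025404 ≈ 2.37637371
t = 2.54 / 2.37637371 ≈ 1.068855

1.0689


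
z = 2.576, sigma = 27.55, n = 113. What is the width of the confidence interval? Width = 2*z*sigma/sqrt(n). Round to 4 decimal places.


width = 2*z*sigma/sqrt(n)
2*z*sigma = 2 * 2.576 * 27.55 = 141.9376
sqrt(113) ≈ 10.630146
width = 141.9376 / 10.630146 ≈ 13.352366

13.3524


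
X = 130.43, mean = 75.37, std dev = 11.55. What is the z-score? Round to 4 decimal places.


z = (X - mu) / sigma
X - mu = 130.43 - 75.37 = 55.06
z = 55.06 / 11.55 = 5506/1155 ≈ 4.767100

4.7671


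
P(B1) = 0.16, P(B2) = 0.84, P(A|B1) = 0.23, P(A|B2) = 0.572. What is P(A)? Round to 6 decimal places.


P(A) = P(A|B1)*P(B1) + P(A|B2)*P(B2)
P(A|B1)*P(B1) = 0.23 * 0.16 = 0.0368
P(A|B2)*P(B2) = 0.572 * 0.84 = 0.48048
P(A) = 0.0368 + 0.48048 = 0.51728

0.517280


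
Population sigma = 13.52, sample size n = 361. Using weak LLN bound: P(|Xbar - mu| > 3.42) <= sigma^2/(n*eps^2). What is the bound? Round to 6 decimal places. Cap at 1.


bound = min(1, sigma^2/(n*eps^2))
sigma^2 = 13.52^2 = 182.7904
n*eps^2 = 361 * 3.42^2 = 361 * 11.6964 = 4222.4004
sigma^2/(n*eps^2) = 182.7904 / 4222.4004 ≈ 0.04329064

0.043291


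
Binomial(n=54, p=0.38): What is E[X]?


E[X] = n*p = 54 * 0.38 = 20.52

20.52


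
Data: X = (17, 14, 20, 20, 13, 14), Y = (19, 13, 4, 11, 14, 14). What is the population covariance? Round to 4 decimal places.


Cov = (1/n)*sum((xi-xbar)(yi-ybar))
n = 6, xbar = 98/6 = 49/3 ≈ 16.333333, ybar = 75/6 = 12.5
sum((xi-xbar)(yi-ybar)) = -42
Cov = -42 / 6 = -7

-7.0000


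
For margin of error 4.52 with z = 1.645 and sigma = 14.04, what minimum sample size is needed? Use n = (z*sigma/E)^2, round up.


z*sigma/E = 1.645 * 14.04 / 4.52 ≈ 5.109690
(z*sigma/E)^2 ≈ 26.108935
round up: n = 27

27


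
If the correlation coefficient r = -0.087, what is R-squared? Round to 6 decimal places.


R^2 = r^2 = (-0.087)^2 = 0.007569

0.007569


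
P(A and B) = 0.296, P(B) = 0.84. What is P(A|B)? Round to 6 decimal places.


P(A|B) = P(A and B) / P(B) = 0.296 / 0.84 = 37/105 ≈ 0.35238095

0.352381


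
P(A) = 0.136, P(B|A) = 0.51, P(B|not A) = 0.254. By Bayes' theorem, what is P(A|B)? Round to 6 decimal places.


P(A|B) = P(B|A)*P(A) / P(B), P(B) = P(B|A)*P(A) + P(B|not A)*P(not A)
P(B|A)*P(A) = 0.51 * 0.136 = 0.06936
P(B|not A)*P(not A) = 0.254 * 0.864 = 0.219456
P(B) = 0.06936 + 0.219456 = 0.288816
P(A|B) = 0.06936 / 0.288816 = 1445/6017 ≈ 0.24015290

0.240153


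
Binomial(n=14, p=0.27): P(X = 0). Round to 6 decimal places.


P = C(n,k) * p^k * (1-p)^(n-k)
C(14,0) = 1
p^k = 0.27^0 = 1
(1-p)^(n-k) = 0.73^14 ≈ 0.01220450
P = 1 * 1 * 0.01220450 ≈ 0.012205

0.012205


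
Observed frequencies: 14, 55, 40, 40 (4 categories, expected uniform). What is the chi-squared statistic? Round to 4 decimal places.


chi2 = sum((O-E)^2/E), E = total/4
total = 149, E = 149/4 = 37.25
(14 - 37.25)^2 / 37.25 = 540.5625 / 37.25 = 8649/596 ≈ 14.511745
(55 - 37.25)^2 / 37.25 = 315.0625 / 37.25 = 5041/596 ≈ 8.458054
(40 - 37.25)^2 / 37.25 = 7.5625 / 37.25 = 121/596 ≈ 0.203020
(40 - 37.25)^2 / 37.25 = 7.5625 / 37.25 = 121/596 ≈ 0.203020
chi2 = 3483/149 ≈ 23.375839

23.3758


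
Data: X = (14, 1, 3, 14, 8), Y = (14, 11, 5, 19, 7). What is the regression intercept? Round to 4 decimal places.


a = ybar - b*xbar, where b = sum((xi-xbar)(yi-ybar)) / sum((xi-xbar)^2)
n = 5, xbar = 40/5 = 8, ybar = 56/5 = 11.2
Sxy = sum((xi-xbar)(yi-ybar)) = 96
Sxx = sum((xi-xbar)^2) = 146
b = Sxy / Sxx = 48/73 ≈ 0.657534
a = 11.2 - 0.657534 * 8 = 2168/365 ≈ 5.939726

5.9397


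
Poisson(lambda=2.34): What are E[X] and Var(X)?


E[X] = Var(X) = lambda = 2.34

2.34, 2.34


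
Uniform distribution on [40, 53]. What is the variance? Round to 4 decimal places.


Var = (b-a)^2 / 12
(b-a)^2 = (53 - 40)^2 = 169
Var = 169/12 ≈ 14.083333

14.0833


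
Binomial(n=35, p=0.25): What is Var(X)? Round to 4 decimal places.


Var = n*p*(1-p) = 35 * 0.25 * 0.75 = 6.5625

6.5625


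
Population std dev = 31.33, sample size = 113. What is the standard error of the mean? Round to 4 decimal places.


SE = sigma / sqrt(n)
sqrt(113) ≈ 10.630146
SE = 31.33 / 10.630146 ≈ 2.947278

2.9473


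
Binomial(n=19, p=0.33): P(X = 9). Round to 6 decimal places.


P = C(n,k) * p^k * (1-p)^(n-k)
C(19,9) = 92378
p^k = 0.33^9 ≈ 0.00004641148
(1-p)^(n-k) = 0.67^10 ≈ 0.01822838
P = 92378 * 0.00004641148 * 0.01822838 ≈ 0.078152

0.078152


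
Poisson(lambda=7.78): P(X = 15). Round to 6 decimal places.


P = e^(-lam) * lam^k / k!
e^(-7.78) ≈ 0.0004180122
lam^k = 7.78^15 ≈ 23157621687885.482072
k! = 15! = 1307674368000
P = 0.0004180122 * 23157621687885.482072 / 1307674368000 ≈ 0.007403

0.007403


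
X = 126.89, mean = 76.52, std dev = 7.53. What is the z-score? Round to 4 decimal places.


z = (X - mu) / sigma
X - mu = 126.89 - 76.52 = 50.37
z = 50.37 / 7.53 = 1679/251 ≈ 6.689243

6.6892


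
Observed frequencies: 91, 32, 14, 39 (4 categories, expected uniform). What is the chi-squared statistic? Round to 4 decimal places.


chi2 = sum((O-E)^2/E), E = total/4
total = 176, E = 176/4 = 44
(91 - 44)^2 / 44 = 2209 / 44 = 2209/44 ≈ 50.204545
(32 - 44)^2 / 44 = 144 / 44 = 36/11 ≈ 3.272727
(14 - 44)^2 / 44 = 900 / 44 = 225/11 ≈ 20.454545
(39 - 44)^2 / 44 = 25 / 44 = 25/44 ≈ 0.568182
chi2 = 74.5

74.5000


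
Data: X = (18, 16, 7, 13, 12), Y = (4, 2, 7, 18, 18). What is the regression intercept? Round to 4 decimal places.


a = ybar - b*xbar, where b = sum((xi-xbar)(yi-ybar)) / sum((xi-xbar)^2)
n = 5, xbar = 66/5 = 13.2, ybar = 49/5 = 9.8
Sxy = sum((xi-xbar)(yi-ybar)) = -43.8
Sxx = sum((xi-xbar)^2) = 70.8
b = Sxy / Sxx = -73/118 ≈ -0.618644
a = 9.8 - (-0.618644) * 13.2 = 1060/59 ≈ 17.966102

17.9661


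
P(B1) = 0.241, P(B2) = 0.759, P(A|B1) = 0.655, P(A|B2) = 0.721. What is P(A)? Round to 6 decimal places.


P(A) = P(A|B1)*P(B1) + P(A|B2)*P(B2)
P(A|B1)*P(B1) = 0.655 * 0.241 = 0.157855
P(A|B2)*P(B2) = 0.721 * 0.759 = 0.547239
P(A) = 0.157855 + 0.547239 = 0.705094

0.705094


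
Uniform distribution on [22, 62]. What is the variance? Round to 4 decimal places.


Var = (b-a)^2 / 12
(b-a)^2 = (62 - 22)^2 = 1600
Var = 1600/12 ≈ 133.333333

133.3333


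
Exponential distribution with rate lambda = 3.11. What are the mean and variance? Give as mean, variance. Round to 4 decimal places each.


mean = 1/lam, var = 1/lam^2
mean = 1 / 3.11 = 100/311 ≈ 0.321543
lam^2 = 3.11^2 = 9.6721
var = 1 / 9.6721 ≈ 0.103390

0.3215, 0.1034


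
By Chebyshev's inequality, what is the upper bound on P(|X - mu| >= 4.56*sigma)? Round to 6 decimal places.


P <= 1/k^2
k^2 = 4.56^2 = 20.7936
1/k^2 = 1 / 20.7936 ≈ 0.04809172

0.048092


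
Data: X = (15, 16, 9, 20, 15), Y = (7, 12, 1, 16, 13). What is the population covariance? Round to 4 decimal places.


Cov = (1/n)*sum((xi-xbar)(yi-ybar))
n = 5, xbar = 75/5 = 15, ybar = 49/5 = 9.8
sum((xi-xbar)(yi-ybar)) = 86
Cov = 86 / 5 = 17.2

17.2000


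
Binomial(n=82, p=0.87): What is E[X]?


E[X] = n*p = 82 * 0.87 = 71.34

71.34


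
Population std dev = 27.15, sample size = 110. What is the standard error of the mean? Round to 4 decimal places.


SE = sigma / sqrt(n)
sqrt(110) ≈ 10.488088
SE = 27.15 / 10.488088 ≈ 2.588651

2.5887


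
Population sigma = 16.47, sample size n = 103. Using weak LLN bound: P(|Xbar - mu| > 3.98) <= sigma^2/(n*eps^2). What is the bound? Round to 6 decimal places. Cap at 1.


bound = min(1, sigma^2/(n*eps^2))
sigma^2 = 16.47^2 = 271.2609
n*eps^2 = 103 * 3.98^2 = 103 * 15.8404 = 1631.5612
sigma^2/(n*eps^2) = 271.2609 / 1631.5612 ≈ 0.16625849

0.166258


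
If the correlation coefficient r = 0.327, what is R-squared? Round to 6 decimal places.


R^2 = r^2 = (0.327)^2 = 0.106929

0.106929


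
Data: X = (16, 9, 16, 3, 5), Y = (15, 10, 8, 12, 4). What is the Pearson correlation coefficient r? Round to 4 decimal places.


r = sum((xi-xbar)(yi-ybar)) / sqrt(sum((xi-xbar)^2) * sum((yi-ybar)^2))
n = 5, xbar = 49/5 = 9.8, ybar = 49/5 = 9.8
Sxy = sum((xi-xbar)(yi-ybar)) = 33.8
Sxx = sum((xi-xbar)^2) = 146.8
Syy = sum((yi-ybar)^2) = 68.8
sqrt(Sxx*Syy) ≈ 100.497960
r = Sxy / sqrt(Sxx*Syy) = 33.8 / 100.497960 ≈ 0.336325

0.3363


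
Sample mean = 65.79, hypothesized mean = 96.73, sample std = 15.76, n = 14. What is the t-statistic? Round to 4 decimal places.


t = (xbar - mu0) / (s/sqrt(n))
xbar - mu0 = 65.79 - 96.73 = -30.94
sqrt(14) ≈ 3.74165739
s/sqrt(n) = 15.76 / 3.74165739 ≈ 4.21203717
t = -30.94 / 4.21203717 ≈ -7.345614

-7.3456


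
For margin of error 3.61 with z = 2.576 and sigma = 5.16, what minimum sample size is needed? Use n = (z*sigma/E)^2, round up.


z*sigma/E = 2.576 * 5.16 / 3.61 ≈ 3.682039
(z*sigma/E)^2 ≈ 13.557410
round up: n = 14

14


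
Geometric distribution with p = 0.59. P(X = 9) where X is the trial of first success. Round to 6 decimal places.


P = (1-p)^(k-1) * p
(1-p)^(k-1) = 0.41^8 ≈ 0.0007984925
P = 0.0007984925 * 0.59 ≈ 0.0004711106

0.000471


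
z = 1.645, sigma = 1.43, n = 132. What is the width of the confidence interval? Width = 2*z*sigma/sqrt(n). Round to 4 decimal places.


width = 2*z*sigma/sqrt(n)
2*z*sigma = 2 * 1.645 * 1.43 = 4.7047
sqrt(132) ≈ 11.489125
width = 4.7047 / 11.489125 ≈ 0.409492

0.4095


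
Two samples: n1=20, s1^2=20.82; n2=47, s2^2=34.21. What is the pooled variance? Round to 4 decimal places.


sp^2 = ((n1-1)*s1^2 + (n2-1)*s2^2)/(n1+n2-2)
(n1-1)*s1^2 = 19 * 20.82 = 395.58
(n2-1)*s2^2 = 46 * 34.21 = 1573.66
numerator = 395.58 + 1573.66 = 1969.24
n1+n2-2 = 65
sp^2 = 1969.24 / 65 = 30.296

30.2960


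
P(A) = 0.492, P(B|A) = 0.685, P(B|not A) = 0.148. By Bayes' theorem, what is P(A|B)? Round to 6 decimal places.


P(A|B) = P(B|A)*P(A) / P(B), P(B) = P(B|A)*P(A) + P(B|not A)*P(not A)
P(B|A)*P(A) = 0.685 * 0.492 = 0.33702
P(B|not A)*P(not A) = 0.148 * 0.508 = 0.075184
P(B) = 0.33702 + 0.075184 = 0.412204
P(A|B) = 0.33702 / 0.412204 ≈ 0.81760488

0.817605


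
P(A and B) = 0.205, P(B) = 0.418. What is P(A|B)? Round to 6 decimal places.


P(A|B) = P(A and B) / P(B) = 0.205 / 0.418 = 205/418 ≈ 0.49043062

0.490431


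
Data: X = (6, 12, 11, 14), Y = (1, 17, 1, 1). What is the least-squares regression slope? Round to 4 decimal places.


b = sum((xi-xbar)(yi-ybar)) / sum((xi-xbar)^2)
n = 4, xbar = 43/4 = 10.75, ybar = 20/4 = 5
Sxy = sum((xi-xbar)(yi-ybar)) = 20
Sxx = sum((xi-xbar)^2) = 34.75
b = Sxy / Sxx = 80/139 ≈ 0.575540

0.5755


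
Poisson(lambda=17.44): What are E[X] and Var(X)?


E[X] = Var(X) = lambda = 17.44

17.44, 17.44


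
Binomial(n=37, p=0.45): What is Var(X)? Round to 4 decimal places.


Var = n*p*(1-p) = 37 * 0.45 * 0.55 = 9.1575

9.1575


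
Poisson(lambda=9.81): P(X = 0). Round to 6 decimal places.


P = e^(-lam) * lam^k / k!
e^(-9.81) ≈ 0.00005489985
lam^k = 9.81^0 = 1
k! = 0! = 1
P = 0.00005489985 * 1 / 1 ≈ 0.000055

0.000055


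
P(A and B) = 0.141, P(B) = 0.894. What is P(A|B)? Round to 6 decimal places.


P(A|B) = P(A and B) / P(B) = 0.141 / 0.894 = 47/298 ≈ 0.15771812

0.157718


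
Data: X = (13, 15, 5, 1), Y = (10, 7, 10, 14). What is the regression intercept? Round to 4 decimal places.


a = ybar - b*xbar, where b = sum((xi-xbar)(yi-ybar)) / sum((xi-xbar)^2)
n = 4, xbar = 34/4 = 8.5, ybar = 41/4 = 10.25
Sxy = sum((xi-xbar)(yi-ybar)) = -49.5
Sxx = sum((xi-xbar)^2) = 131
b = Sxy / Sxx = -99/262 ≈ -0.377863
a = 10.25 - (-0.377863) * 8.5 = 3527/262 ≈ 13.461832

13.4618


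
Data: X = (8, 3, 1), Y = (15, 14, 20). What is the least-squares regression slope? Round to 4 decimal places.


b = sum((xi-xbar)(yi-ybar)) / sum((xi-xbar)^2)
n = 3, xbar = 12/3 = 4, ybar = 49/3 ≈ 16.333333
Sxy = sum((xi-xbar)(yi-ybar)) = -14
Sxx = sum((xi-xbar)^2) = 26
b = Sxy / Sxx = -7/13 ≈ -0.538462

-0.5385


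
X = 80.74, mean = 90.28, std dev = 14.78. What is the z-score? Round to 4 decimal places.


z = (X - mu) / sigma
X - mu = 80.74 - 90.28 = -9.54
z = -9.54 / 14.78 = -477/739 ≈ -0.645467

-0.6455


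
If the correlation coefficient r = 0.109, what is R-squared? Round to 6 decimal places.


R^2 = r^2 = (0.109)^2 = 0.011881

0.011881


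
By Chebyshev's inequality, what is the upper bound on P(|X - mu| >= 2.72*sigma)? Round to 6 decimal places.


P <= 1/k^2
k^2 = 2.72^2 = 7.3984
1/k^2 = 1 / 7.3984 = 625/4624 ≈ 0.13516436

0.135164


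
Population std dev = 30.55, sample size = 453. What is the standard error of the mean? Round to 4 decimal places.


SE = sigma / sqrt(n)
sqrt(453) ≈ 21.283797
SE = 30.55 / 21.283797 ≈ 1.435364

1.4354


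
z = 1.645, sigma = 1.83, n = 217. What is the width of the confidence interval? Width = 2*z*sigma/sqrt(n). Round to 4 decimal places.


width = 2*z*sigma/sqrt(n)
2*z*sigma = 2 * 1.645 * 1.83 = 6.0207
sqrt(217) ≈ 14.730920
width = 6.0207 / 14.730920 ≈ 0.408712

0.4087


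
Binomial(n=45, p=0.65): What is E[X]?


E[X] = n*p = 45 * 0.65 = 29.25

29.25


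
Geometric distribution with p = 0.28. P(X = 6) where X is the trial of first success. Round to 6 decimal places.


P = (1-p)^(k-1) * p
(1-p)^(k-1) = 0.72^5 ≈ 0.1934918
P = 0.1934918 * 0.28 ≈ 0.05417769

0.054178


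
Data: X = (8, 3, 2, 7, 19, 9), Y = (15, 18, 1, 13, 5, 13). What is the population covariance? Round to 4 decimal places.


Cov = (1/n)*sum((xi-xbar)(yi-ybar))
n = 6, xbar = 48/6 = 8, ybar = 65/6 ≈ 10.833333
sum((xi-xbar)(yi-ybar)) = -41
Cov = -41 / 6 = -41/6 ≈ -6.833333

-6.8333


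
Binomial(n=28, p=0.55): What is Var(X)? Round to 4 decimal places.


Var = n*p*(1-p) = 28 * 0.55 * 0.45 = 6.93

6.9300


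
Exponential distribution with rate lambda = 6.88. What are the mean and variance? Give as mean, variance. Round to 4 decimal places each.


mean = 1/lam, var = 1/lam^2
mean = 1 / 6.88 = 25/172 ≈ 0.145349
lam^2 = 6.88^2 = 47.3344
var = 1 / 47.3344 ≈ 0.021126

0.1453, 0.0211


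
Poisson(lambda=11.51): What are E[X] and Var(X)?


E[X] = Var(X) = lambda = 11.51

11.51, 11.51


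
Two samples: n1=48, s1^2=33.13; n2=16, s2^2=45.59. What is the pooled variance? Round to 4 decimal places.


sp^2 = ((n1-1)*s1^2 + (n2-1)*s2^2)/(n1+n2-2)
(n1-1)*s1^2 = 47 * 33.13 = 1557.11
(n2-1)*s2^2 = 15 * 45.59 = 683.85
numerator = 1557.11 + 683.85 = 2240.96
n1+n2-2 = 62
sp^2 = 2240.96 / 62 = 28012/775 ≈ 36.144516

36.1445


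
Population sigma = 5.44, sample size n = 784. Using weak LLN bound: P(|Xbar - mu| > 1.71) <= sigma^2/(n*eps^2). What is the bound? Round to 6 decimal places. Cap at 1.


bound = min(1, sigma^2/(n*eps^2))
sigma^2 = 5.44^2 = 29.5936
n*eps^2 = 784 * 1.71^2 = 784 * 2.9241 = 2292.4944
sigma^2/(n*eps^2) = 29.5936 / 2292.4944 ≈ 0.01290891

0.012909


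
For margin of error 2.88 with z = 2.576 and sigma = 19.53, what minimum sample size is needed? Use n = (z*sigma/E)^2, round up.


z*sigma/E = 2.576 * 19.53 / 2.88 = 17.4685
(z*sigma/E)^2 ≈ 305.148492
round up: n = 306

306


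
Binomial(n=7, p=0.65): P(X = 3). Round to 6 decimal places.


P = C(n,k) * p^k * (1-p)^(n-k)
C(7,3) = 35
p^k = 0.65^3 = 0.274625
(1-p)^(n-k) = 0.35^4 = 0.01500625
P = 35 * 0.274625 * 0.01500625 ≈ 0.144238

0.144238


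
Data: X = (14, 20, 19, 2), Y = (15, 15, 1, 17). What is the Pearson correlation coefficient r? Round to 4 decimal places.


r = sum((xi-xbar)(yi-ybar)) / sqrt(sum((xi-xbar)^2) * sum((yi-ybar)^2))
n = 4, xbar = 55/4 = 13.75, ybar = 48/4 = 12
Sxy = sum((xi-xbar)(yi-ybar)) = -97
Sxx = sum((xi-xbar)^2) = 204.75
Syy = sum((yi-ybar)^2) = 164
sqrt(Sxx*Syy) ≈ 183.245737
r = Sxy / sqrt(Sxx*Syy) = -97 / 183.245737 ≈ -0.529344

-0.5293


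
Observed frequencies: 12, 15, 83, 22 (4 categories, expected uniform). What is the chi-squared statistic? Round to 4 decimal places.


chi2 = sum((O-E)^2/E), E = total/4
total = 132, E = 132/4 = 33
(12 - 33)^2 / 33 = 441 / 33 = 147/11 ≈ 13.363636
(15 - 33)^2 / 33 = 324 / 33 = 108/11 ≈ 9.818182
(83 - 33)^2 / 33 = 2500 / 33 = 2500/33 ≈ 75.757576
(22 - 33)^2 / 33 = 121 / 33 = 11/3 ≈ 3.666667
chi2 = 3386/33 ≈ 102.606061

102.6061


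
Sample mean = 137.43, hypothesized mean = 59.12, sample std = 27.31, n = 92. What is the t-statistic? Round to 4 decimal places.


t = (xbar - mu0) / (s/sqrt(n))
xbar - mu0 = 137.43 - 59.12 = 78.31
sqrt(92) ≈ 9.59166305
s/sqrt(n) = 27.31 / 9.59166305 ≈ 2.84726432
t = 78.31 / 2.84726432 ≈ 27.503593

27.5036


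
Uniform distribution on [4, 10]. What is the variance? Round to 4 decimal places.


Var = (b-a)^2 / 12
(b-a)^2 = (10 - 4)^2 = 36
Var = 36/12 = 3

3.0000


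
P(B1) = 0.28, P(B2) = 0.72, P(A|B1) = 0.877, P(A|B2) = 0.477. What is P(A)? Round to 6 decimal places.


P(A) = P(A|B1)*P(B1) + P(A|B2)*P(B2)
P(A|B1)*P(B1) = 0.877 * 0.28 = 0.24556
P(A|B2)*P(B2) = 0.477 * 0.72 = 0.34344
P(A) = 0.24556 + 0.34344 = 0.589

0.589000


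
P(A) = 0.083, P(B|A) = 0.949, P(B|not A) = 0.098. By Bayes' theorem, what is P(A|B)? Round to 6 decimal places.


P(A|B) = P(B|A)*P(A) / P(B), P(B) = P(B|A)*P(A) + P(B|not A)*P(not A)
P(B|A)*P(A) = 0.949 * 0.083 = 0.078767
P(B|not A)*P(not A) = 0.098 * 0.917 = 0.089866
P(B) = 0.078767 + 0.089866 = 0.168633
P(A|B) = 0.078767 / 0.168633 ≈ 0.46709126

0.467091


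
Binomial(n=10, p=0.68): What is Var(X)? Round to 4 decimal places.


Var = n*p*(1-p) = 10 * 0.68 * 0.32 = 2.176

2.1760


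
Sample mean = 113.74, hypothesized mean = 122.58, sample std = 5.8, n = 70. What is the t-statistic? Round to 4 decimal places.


t = (xbar - mu0) / (s/sqrt(n))
xbar - mu0 = 113.74 - 122.58 = -8.84
sqrt(70) ≈ 8.36660027
s/sqrt(n) = 5.8 / 8.36660027 ≈ 0.69323259
t = -8.84 / 0.69323259 ≈ -12.751853

-12.7519


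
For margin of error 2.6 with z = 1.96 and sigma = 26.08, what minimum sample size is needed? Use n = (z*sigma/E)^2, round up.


z*sigma/E = 1.96 * 26.08 / 2.6 = 31948/1625 ≈ 19.660308
(z*sigma/E)^2 ≈ 386.527699
round up: n = 387

387


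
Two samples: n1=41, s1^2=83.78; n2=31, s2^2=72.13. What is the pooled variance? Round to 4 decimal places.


sp^2 = ((n1-1)*s1^2 + (n2-1)*s2^2)/(n1+n2-2)
(n1-1)*s1^2 = 40 * 83.78 = 3351.2
(n2-1)*s2^2 = 30 * 72.13 = 2163.9
numerator = 3351.2 + 2163.9 = 5515.1
n1+n2-2 = 70
sp^2 = 5515.1 / 70 = 55151/700 ≈ 78.787143

78.7871


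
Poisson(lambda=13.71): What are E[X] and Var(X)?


E[X] = Var(X) = lambda = 13.71

13.71, 13.71


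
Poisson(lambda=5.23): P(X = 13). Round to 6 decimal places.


P = e^(-lam) * lam^k / k!
e^(-5.23) ≈ 0.005353525
lam^k = 5.23^13 ≈ 2190392558.129412
k! = 13! = 6227020800
P = 0.005353525 * 2190392558.129412 / 6227020800 ≈ 0.001883

0.001883


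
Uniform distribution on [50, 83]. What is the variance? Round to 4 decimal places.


Var = (b-a)^2 / 12
(b-a)^2 = (83 - 50)^2 = 1089
Var = 1089/12 = 90.75

90.7500


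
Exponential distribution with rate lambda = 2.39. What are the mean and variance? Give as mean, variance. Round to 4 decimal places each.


mean = 1/lam, var = 1/lam^2
mean = 1 / 2.39 = 100/239 ≈ 0.418410
lam^2 = 2.39^2 = 5.7121
var = 1 / 5.7121 ≈ 0.175067

0.4184, 0.1751


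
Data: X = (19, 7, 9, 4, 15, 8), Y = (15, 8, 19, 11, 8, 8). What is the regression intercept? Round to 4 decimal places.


a = ybar - b*xbar, where b = sum((xi-xbar)(yi-ybar)) / sum((xi-xbar)^2)
n = 6, xbar = 62/6 = 31/3 ≈ 10.333333, ybar = 69/6 = 11.5
Sxy = sum((xi-xbar)(yi-ybar)) = 27
Sxx = sum((xi-xbar)^2) = 466/3 ≈ 155.333333
b = Sxy / Sxx = 81/466 ≈ 0.173820
a = 11.5 - 0.173820 * 10.333333 = 2261/233 ≈ 9.703863

9.7039


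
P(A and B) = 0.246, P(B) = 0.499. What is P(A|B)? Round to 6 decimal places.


P(A|B) = P(A and B) / P(B) = 0.246 / 0.499 = 246/499 ≈ 0.49298597

0.492986


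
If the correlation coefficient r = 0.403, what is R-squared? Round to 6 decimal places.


R^2 = r^2 = (0.403)^2 = 0.162409

0.162409


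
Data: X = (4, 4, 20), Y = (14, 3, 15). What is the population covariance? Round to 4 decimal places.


Cov = (1/n)*sum((xi-xbar)(yi-ybar))
n = 3, xbar = 28/3 ≈ 9.333333, ybar = 32/3 ≈ 10.666667
sum((xi-xbar)(yi-ybar)) = 208/3 ≈ 69.333333
Cov = 69.333333 / 3 = 208/9 ≈ 23.111111

23.1111


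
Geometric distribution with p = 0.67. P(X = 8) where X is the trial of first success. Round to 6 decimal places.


P = (1-p)^(k-1) * p
(1-p)^(k-1) = 0.33^7 ≈ 0.0004261844
P = 0.0004261844 * 0.67 ≈ 0.0002855436

0.000286


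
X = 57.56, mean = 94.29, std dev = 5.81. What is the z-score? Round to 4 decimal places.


z = (X - mu) / sigma
X - mu = 57.56 - 94.29 = -36.73
z = -36.73 / 5.81 = -3673/581 ≈ -6.321859

-6.3219


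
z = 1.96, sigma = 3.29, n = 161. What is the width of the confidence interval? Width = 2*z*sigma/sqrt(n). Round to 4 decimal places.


width = 2*z*sigma/sqrt(n)
2*z*sigma = 2 * 1.96 * 3.29 = 12.8968
sqrt(161) ≈ 12.688578
width = 12.8968 / 12.688578 ≈ 1.016410

1.0164


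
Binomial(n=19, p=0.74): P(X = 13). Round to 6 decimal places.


P = C(n,k) * p^k * (1-p)^(n-k)
C(19,13) = 27132
p^k = 0.74^13 ≈ 0.01995319
(1-p)^(n-k) = 0.26^6 ≈ 0.0003089158
P = 27132 * 0.01995319 * 0.0003089158 ≈ 0.167238

0.167238


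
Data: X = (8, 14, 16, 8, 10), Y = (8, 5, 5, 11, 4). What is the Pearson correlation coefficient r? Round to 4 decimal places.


r = sum((xi-xbar)(yi-ybar)) / sqrt(sum((xi-xbar)^2) * sum((yi-ybar)^2))
n = 5, xbar = 56/5 = 11.2, ybar = 33/5 = 6.6
Sxy = sum((xi-xbar)(yi-ybar)) = -27.6
Sxx = sum((xi-xbar)^2) = 52.8
Syy = sum((yi-ybar)^2) = 33.2
sqrt(Sxx*Syy) ≈ 41.868365
r = Sxy / sqrt(Sxx*Syy) = -27.6 / 41.868365 ≈ -0.659209

-0.6592


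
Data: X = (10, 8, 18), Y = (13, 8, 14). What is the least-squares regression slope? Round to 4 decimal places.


b = sum((xi-xbar)(yi-ybar)) / sum((xi-xbar)^2)
n = 3, xbar = 36/3 = 12, ybar = 35/3 ≈ 11.666667
Sxy = sum((xi-xbar)(yi-ybar)) = 26
Sxx = sum((xi-xbar)^2) = 56
b = Sxy / Sxx = 13/28 ≈ 0.464286

0.4643


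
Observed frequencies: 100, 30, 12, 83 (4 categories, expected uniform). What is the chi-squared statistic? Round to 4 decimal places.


chi2 = sum((O-E)^2/E), E = total/4
total = 225, E = 225/4 = 56.25
(100 - 56.25)^2 / 56.25 = 1914.0625 / 56.25 = 1225/36 ≈ 34.027778
(30 - 56.25)^2 / 56.25 = 689.0625 / 56.25 = 12.25
(12 - 56.25)^2 / 56.25 = 1958.0625 / 56.25 = 34.81
(83 - 56.25)^2 / 56.25 = 715.5625 / 56.25 = 11449/900 ≈ 12.721111
chi2 = 21107/225 ≈ 93.808889

93.8089


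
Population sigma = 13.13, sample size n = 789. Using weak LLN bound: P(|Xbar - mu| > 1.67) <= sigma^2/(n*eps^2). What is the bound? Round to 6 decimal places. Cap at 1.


bound = min(1, sigma^2/(n*eps^2))
sigma^2 = 13.13^2 = 172.3969
n*eps^2 = 789 * 1.67^2 = 789 * 2.7889 = 2200.4421
sigma^2/(n*eps^2) = 172.3969 / 2200.4421 ≈ 0.07834648

0.078346


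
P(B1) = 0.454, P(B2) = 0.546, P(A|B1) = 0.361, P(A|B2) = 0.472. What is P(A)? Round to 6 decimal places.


P(A) = P(A|B1)*P(B1) + P(A|B2)*P(B2)
P(A|B1)*P(B1) = 0.361 * 0.454 = 0.163894
P(A|B2)*P(B2) = 0.472 * 0.546 = 0.257712
P(A) = 0.163894 + 0.257712 = 0.421606

0.421606


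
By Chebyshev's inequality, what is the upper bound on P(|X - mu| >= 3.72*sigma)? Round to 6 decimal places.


P <= 1/k^2
k^2 = 3.72^2 = 13.8384
1/k^2 = 1 / 13.8384 = 625/8649 ≈ 0.07226269

0.072263


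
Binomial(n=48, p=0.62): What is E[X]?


E[X] = n*p = 48 * 0.62 = 29.76

29.76


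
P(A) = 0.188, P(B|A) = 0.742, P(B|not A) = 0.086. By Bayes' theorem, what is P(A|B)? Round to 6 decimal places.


P(A|B) = P(B|A)*P(A) / P(B), P(B) = P(B|A)*P(A) + P(B|not A)*P(not A)
P(B|A)*P(A) = 0.742 * 0.188 = 0.139496
P(B|not A)*P(not A) = 0.086 * 0.812 = 0.069832
P(B) = 0.139496 + 0.069832 = 0.209328
P(A|B) = 0.139496 / 0.209328 = 2491/3738 ≈ 0.66639914

0.666399


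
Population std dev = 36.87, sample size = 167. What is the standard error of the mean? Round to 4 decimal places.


SE = sigma / sqrt(n)
sqrt(167) ≈ 12.922848
SE = 36.87 / 12.922848 ≈ 2.853086

2.8531


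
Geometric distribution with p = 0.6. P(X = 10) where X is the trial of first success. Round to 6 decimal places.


P = (1-p)^(k-1) * p
(1-p)^(k-1) = 0.4^9 = 0.000262144
P = 0.000262144 * 0.6 = 0.0001572864

0.000157


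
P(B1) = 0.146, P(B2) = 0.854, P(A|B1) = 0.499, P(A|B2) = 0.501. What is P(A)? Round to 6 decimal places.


P(A) = P(A|B1)*P(B1) + P(A|B2)*P(B2)
P(A|B1)*P(B1) = 0.499 * 0.146 = 0.072854
P(A|B2)*P(B2) = 0.501 * 0.854 = 0.427854
P(A) = 0.072854 + 0.427854 = 0.500708

0.500708


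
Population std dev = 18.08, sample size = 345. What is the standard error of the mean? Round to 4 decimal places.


SE = sigma / sqrt(n)
sqrt(345) ≈ 18.574176
SE = 18.08 / 18.574176 ≈ 0.973394

0.9734


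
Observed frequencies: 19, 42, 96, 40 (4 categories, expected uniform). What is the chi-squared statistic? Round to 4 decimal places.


chi2 = sum((O-E)^2/E), E = total/4
total = 197, E = 197/4 = 49.25
(19 - 49.25)^2 / 49.25 = 915.0625 / 49.25 = 14641/788 ≈ 18.579949
(42 - 49.25)^2 / 49.25 = 52.5625 / 49.25 = 841/788 ≈ 1.067259
(96 - 49.25)^2 / 49.25 = 2185.5625 / 49.25 = 34969/788 ≈ 44.376904
(40 - 49.25)^2 / 49.25 = 85.5625 / 49.25 = 1369/788 ≈ 1.737310
chi2 = 12955/197 ≈ 65.761421

65.7614


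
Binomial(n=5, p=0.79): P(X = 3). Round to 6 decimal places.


P = C(n,k) * p^k * (1-p)^(n-k)
C(5,3) = 10
p^k = 0.79^3 = 0.493039
(1-p)^(n-k) = 0.21^2 = 0.0441
P = 10 * 0.493039 * 0.0441 ≈ 0.217430

0.217430


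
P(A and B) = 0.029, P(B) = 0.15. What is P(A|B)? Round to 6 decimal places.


P(A|B) = P(A and B) / P(B) = 0.029 / 0.15 = 29/150 ≈ 0.19333333

0.193333


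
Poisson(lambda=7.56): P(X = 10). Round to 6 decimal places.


P = e^(-lam) * lam^k / k!
e^(-7.56) ≈ 0.0005208752
lam^k = 7.56^10 ≈ 609842876.176955
k! = 10! = 3628800
P = 0.0005208752 * 609842876.176955 / 3628800 ≈ 0.087536

0.087536


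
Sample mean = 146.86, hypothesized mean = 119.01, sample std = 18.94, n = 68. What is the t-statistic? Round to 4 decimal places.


t = (xbar - mu0) / (s/sqrt(n))
xbar - mu0 = 146.86 - 119.01 = 27.85
sqrt(68) ≈ 8.24621125
s/sqrt(n) = 18.94 / 8.24621125 ≈ 2.29681237
t = 27.85 / 2.29681237 ≈ 12.125501

12.1255


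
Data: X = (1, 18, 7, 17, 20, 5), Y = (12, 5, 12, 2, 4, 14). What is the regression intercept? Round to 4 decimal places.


a = ybar - b*xbar, where b = sum((xi-xbar)(yi-ybar)) / sum((xi-xbar)^2)
n = 6, xbar = 68/6 = 34/3 ≈ 11.333333, ybar = 49/6 ≈ 8.166667
Sxy = sum((xi-xbar)(yi-ybar)) = -556/3 ≈ -185.333333
Sxx = sum((xi-xbar)^2) = 952/3 ≈ 317.333333
b = Sxy / Sxx = -139/238 ≈ -0.584034
a = 8.166667 - (-0.584034) * 11.333333 = 207/14 ≈ 14.785714

14.7857


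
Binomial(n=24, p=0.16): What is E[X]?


E[X] = n*p = 24 * 0.16 = 3.84

3.84


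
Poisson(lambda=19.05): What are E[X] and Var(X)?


E[X] = Var(X) = lambda = 19.05

19.05, 19.05


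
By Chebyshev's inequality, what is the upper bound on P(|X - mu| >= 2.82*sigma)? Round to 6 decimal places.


P <= 1/k^2
k^2 = 2.82^2 = 7.9524
1/k^2 = 1 / 7.9524 ≈ 0.12574820

0.125748


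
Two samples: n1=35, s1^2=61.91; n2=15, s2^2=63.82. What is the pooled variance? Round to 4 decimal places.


sp^2 = ((n1-1)*s1^2 + (n2-1)*s2^2)/(n1+n2-2)
(n1-1)*s1^2 = 34 * 61.91 = 2104.94
(n2-1)*s2^2 = 14 * 63.82 = 893.48
numerator = 2104.94 + 893.48 = 2998.42
n1+n2-2 = 48
sp^2 = 2998.42 / 48 = 149921/2400 ≈ 62.467083

62.4671


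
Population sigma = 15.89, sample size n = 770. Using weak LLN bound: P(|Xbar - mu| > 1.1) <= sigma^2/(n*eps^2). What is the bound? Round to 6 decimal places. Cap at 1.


bound = min(1, sigma^2/(n*eps^2))
sigma^2 = 15.89^2 = 252.4921
n*eps^2 = 770 * 1.1^2 = 770 * 1.21 = 931.7
sigma^2/(n*eps^2) = 252.4921 / 931.7 ≈ 0.27100150

0.271002


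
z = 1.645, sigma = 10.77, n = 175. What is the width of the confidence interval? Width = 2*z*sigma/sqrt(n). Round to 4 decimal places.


width = 2*z*sigma/sqrt(n)
2*z*sigma = 2 * 1.645 * 10.77 = 35.4333
sqrt(175) ≈ 13.228757
width = 35.4333 / 13.228757 ≈ 2.678506

2.6785


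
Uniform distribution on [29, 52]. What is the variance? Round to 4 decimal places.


Var = (b-a)^2 / 12
(b-a)^2 = (52 - 29)^2 = 529
Var = 529/12 ≈ 44.083333

44.0833


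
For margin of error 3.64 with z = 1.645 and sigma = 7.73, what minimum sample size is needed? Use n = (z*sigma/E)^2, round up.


z*sigma/E = 1.645 * 7.73 / 3.64 ≈ 3.493365
(z*sigma/E)^2 ≈ 12.203602
round up: n = 13

13


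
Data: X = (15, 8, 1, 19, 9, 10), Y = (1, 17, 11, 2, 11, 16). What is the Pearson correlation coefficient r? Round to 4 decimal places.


r = sum((xi-xbar)(yi-ybar)) / sqrt(sum((xi-xbar)^2) * sum((yi-ybar)^2))
n = 6, xbar = 62/6 = 31/3 ≈ 10.333333, ybar = 58/6 = 29/3 ≈ 9.666667
Sxy = sum((xi-xbar)(yi-ybar)) = -421/3 ≈ -140.333333
Sxx = sum((xi-xbar)^2) = 574/3 ≈ 191.333333
Syy = sum((yi-ybar)^2) = 694/3 ≈ 231.333333
sqrt(Sxx*Syy) ≈ 210.384833
r = Sxy / sqrt(Sxx*Syy) = -140.333333 / 210.384833 ≈ -0.667032

-0.6670


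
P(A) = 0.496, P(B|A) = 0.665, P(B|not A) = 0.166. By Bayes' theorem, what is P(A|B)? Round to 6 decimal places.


P(A|B) = P(B|A)*P(A) / P(B), P(B) = P(B|A)*P(A) + P(B|not A)*P(not A)
P(B|A)*P(A) = 0.665 * 0.496 = 0.32984
P(B|not A)*P(not A) = 0.166 * 0.504 = 0.083664
P(B) = 0.32984 + 0.083664 = 0.413504
P(A|B) = 0.32984 / 0.413504 = 2945/3692 ≈ 0.79767064

0.797671


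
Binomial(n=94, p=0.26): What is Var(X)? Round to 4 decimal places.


Var = n*p*(1-p) = 94 * 0.26 * 0.74 = 18.0856

18.0856


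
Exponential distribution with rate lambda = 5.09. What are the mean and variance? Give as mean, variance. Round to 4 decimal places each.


mean = 1/lam, var = 1/lam^2
mean = 1 / 5.09 = 100/509 ≈ 0.196464
lam^2 = 5.09^2 = 25.9081
var = 1 / 25.9081 ≈ 0.038598

0.1965, 0.0386


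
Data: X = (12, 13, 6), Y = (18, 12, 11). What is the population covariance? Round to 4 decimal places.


Cov = (1/n)*sum((xi-xbar)(yi-ybar))
n = 3, xbar = 31/3 ≈ 10.333333, ybar = 41/3 ≈ 13.666667
sum((xi-xbar)(yi-ybar)) = 43/3 ≈ 14.333333
Cov = 14.333333 / 3 = 43/9 ≈ 4.777778

4.7778


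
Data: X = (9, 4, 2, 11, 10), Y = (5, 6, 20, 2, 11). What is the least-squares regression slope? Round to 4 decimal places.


b = sum((xi-xbar)(yi-ybar)) / sum((xi-xbar)^2)
n = 5, xbar = 36/5 = 7.2, ybar = 44/5 = 8.8
Sxy = sum((xi-xbar)(yi-ybar)) = -75.8
Sxx = sum((xi-xbar)^2) = 62.8
b = Sxy / Sxx = -379/314 ≈ -1.207006

-1.2070


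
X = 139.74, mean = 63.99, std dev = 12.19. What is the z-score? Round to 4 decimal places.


z = (X - mu) / sigma
X - mu = 139.74 - 63.99 = 75.75
z = 75.75 / 12.19 = 7575/1219 ≈ 6.214110

6.2141


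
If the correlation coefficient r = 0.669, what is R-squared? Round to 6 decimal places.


R^2 = r^2 = (0.669)^2 = 0.447561

0.447561


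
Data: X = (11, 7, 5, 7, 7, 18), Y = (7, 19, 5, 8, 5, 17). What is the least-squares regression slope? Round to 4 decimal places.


b = sum((xi-xbar)(yi-ybar)) / sum((xi-xbar)^2)
n = 6, xbar = 55/6 ≈ 9.166667, ybar = 61/6 ≈ 10.166667
Sxy = sum((xi-xbar)(yi-ybar)) = 437/6 ≈ 72.833333
Sxx = sum((xi-xbar)^2) = 677/6 ≈ 112.833333
b = Sxy / Sxx = 437/677 ≈ 0.645495

0.6455


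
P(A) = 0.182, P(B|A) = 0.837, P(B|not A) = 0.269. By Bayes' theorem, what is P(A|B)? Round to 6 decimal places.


P(A|B) = P(B|A)*P(A) / P(B), P(B) = P(B|A)*P(A) + P(B|not A)*P(not A)
P(B|A)*P(A) = 0.837 * 0.182 = 0.152334
P(B|not A)*P(not A) = 0.269 * 0.818 = 0.220042
P(B) = 0.152334 + 0.220042 = 0.372376
P(A|B) = 0.152334 / 0.372376 ≈ 0.40908651

0.409087


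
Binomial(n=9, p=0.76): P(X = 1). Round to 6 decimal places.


P = C(n,k) * p^k * (1-p)^(n-k)
C(9,1) = 9
p^k = 0.76^1 = 0.76
(1-p)^(n-k) = 0.24^8 ≈ 0.00001100753
P = 9 * 0.76 * 0.00001100753 ≈ 0.000075

0.000075


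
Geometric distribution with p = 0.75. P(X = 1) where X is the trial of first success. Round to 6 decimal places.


P = (1-p)^(k-1) * p
(1-p)^(k-1) = 0.25^0 = 1
P = 1 * 0.75 = 0.75

0.750000


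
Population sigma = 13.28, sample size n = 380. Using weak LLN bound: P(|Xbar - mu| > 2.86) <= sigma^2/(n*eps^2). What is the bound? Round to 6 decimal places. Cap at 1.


bound = min(1, sigma^2/(n*eps^2))
sigma^2 = 13.28^2 = 176.3584
n*eps^2 = 380 * 2.86^2 = 380 * 8.1796 = 3108.248
sigma^2/(n*eps^2) = 176.3584 / 3108.248 ≈ 0.05673884

0.056739


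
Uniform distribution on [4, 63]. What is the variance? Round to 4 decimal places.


Var = (b-a)^2 / 12
(b-a)^2 = (63 - 4)^2 = 3481
Var = 3481/12 ≈ 290.083333

290.0833


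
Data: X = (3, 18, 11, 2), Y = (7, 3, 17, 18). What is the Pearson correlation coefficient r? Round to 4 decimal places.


r = sum((xi-xbar)(yi-ybar)) / sqrt(sum((xi-xbar)^2) * sum((yi-ybar)^2))
n = 4, xbar = 34/4 = 8.5, ybar = 45/4 = 11.25
Sxy = sum((xi-xbar)(yi-ybar)) = -84.5
Sxx = sum((xi-xbar)^2) = 169
Syy = sum((yi-ybar)^2) = 164.75
sqrt(Sxx*Syy) ≈ 166.861469
r = Sxy / sqrt(Sxx*Syy) = -84.5 / 166.861469 ≈ -0.506408

-0.5064


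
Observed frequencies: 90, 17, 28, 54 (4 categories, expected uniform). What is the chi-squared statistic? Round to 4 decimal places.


chi2 = sum((O-E)^2/E), E = total/4
total = 189, E = 189/4 = 47.25
(90 - 47.25)^2 / 47.25 = 1827.5625 / 47.25 = 1083/28 ≈ 38.678571
(17 - 47.25)^2 / 47.25 = 915.0625 / 47.25 = 14641/756 ≈ 19.366402
(28 - 47.25)^2 / 47.25 = 370.5625 / 47.25 = 847/108 ≈ 7.842593
(54 - 47.25)^2 / 47.25 = 45.5625 / 47.25 = 27/28 ≈ 0.964286
chi2 = 1805/27 ≈ 66.851852

66.8519


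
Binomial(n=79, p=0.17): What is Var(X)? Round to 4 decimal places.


Var = n*p*(1-p) = 79 * 0.17 * 0.83 = 11.1469

11.1469


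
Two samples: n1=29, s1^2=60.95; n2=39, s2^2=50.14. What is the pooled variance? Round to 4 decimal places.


sp^2 = ((n1-1)*s1^2 + (n2-1)*s2^2)/(n1+n2-2)
(n1-1)*s1^2 = 28 * 60.95 = 1706.6
(n2-1)*s2^2 = 38 * 50.14 = 1905.32
numerator = 1706.6 + 1905.32 = 3611.92
n1+n2-2 = 66
sp^2 = 3611.92 / 66 = 45149/825 ≈ 54.726061

54.7261


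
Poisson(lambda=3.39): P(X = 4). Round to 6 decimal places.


P = e^(-lam) * lam^k / k!
e^(-3.39) ≈ 0.03370868
lam^k = 3.39^4 ≈ 132.068362
k! = 4! = 24
P = 0.03370868 * 132.068362 / 24 ≈ 0.185494

0.185494


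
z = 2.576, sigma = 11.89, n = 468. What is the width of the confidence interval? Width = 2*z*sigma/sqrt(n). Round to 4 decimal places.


width = 2*z*sigma/sqrt(n)
2*z*sigma = 2 * 2.576 * 11.89 = 61.25728
sqrt(468) ≈ 21.633308
width = 61.25728 / 21.633308 ≈ 2.831619

2.8316
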